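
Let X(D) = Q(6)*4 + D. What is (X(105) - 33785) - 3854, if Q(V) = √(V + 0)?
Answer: -37534 + 4*√6 ≈ -37524.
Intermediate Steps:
Q(V) = √V
X(D) = D + 4*√6 (X(D) = √6*4 + D = 4*√6 + D = D + 4*√6)
(X(105) - 33785) - 3854 = ((105 + 4*√6) - 33785) - 3854 = (-33680 + 4*√6) - 3854 = -37534 + 4*√6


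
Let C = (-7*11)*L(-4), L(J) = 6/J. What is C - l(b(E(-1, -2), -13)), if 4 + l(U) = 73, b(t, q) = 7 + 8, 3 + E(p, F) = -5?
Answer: 93/2 ≈ 46.500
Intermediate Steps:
E(p, F) = -8 (E(p, F) = -3 - 5 = -8)
b(t, q) = 15
l(U) = 69 (l(U) = -4 + 73 = 69)
C = 231/2 (C = (-7*11)*(6/(-4)) = -462*(-1)/4 = -77*(-3/2) = 231/2 ≈ 115.50)
C - l(b(E(-1, -2), -13)) = 231/2 - 1*69 = 231/2 - 69 = 93/2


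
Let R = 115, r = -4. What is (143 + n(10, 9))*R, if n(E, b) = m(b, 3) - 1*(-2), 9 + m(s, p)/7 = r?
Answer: 6210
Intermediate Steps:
m(s, p) = -91 (m(s, p) = -63 + 7*(-4) = -63 - 28 = -91)
n(E, b) = -89 (n(E, b) = -91 - 1*(-2) = -91 + 2 = -89)
(143 + n(10, 9))*R = (143 - 89)*115 = 54*115 = 6210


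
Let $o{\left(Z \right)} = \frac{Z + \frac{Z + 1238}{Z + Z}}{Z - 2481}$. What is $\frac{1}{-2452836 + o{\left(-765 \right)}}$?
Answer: $- \frac{4966380}{12181714482757} \approx -4.0769 \cdot 10^{-7}$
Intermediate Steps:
$o{\left(Z \right)} = \frac{Z + \frac{1238 + Z}{2 Z}}{-2481 + Z}$
$\frac{1}{-2452836 + o{\left(-765 \right)}} = \frac{1}{-2452836 + \frac{619 + \left(-765\right)^{2} + \frac{1}{2} \left(-765\right)}{\left(-765\right) \left(-2481 - 765\right)}} = \frac{1}{-2452836 - \frac{619 + 585225 - \frac{765}{2}}{765 \left(-3246\right)}} = \frac{1}{-2452836 - \left(- \frac{1}{2483190}\right) \frac{1170923}{2}} = \frac{1}{-2452836 + \frac{1170923}{4966380}} = \frac{1}{- \frac{12181714482757}{4966380}} = - \frac{4966380}{12181714482757}$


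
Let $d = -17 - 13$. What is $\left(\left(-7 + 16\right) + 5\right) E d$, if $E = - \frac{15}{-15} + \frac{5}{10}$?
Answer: $-630$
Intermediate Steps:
$E = \frac{3}{2}$ ($E = \left(-15\right) \left(- \frac{1}{15}\right) + 5 \cdot \frac{1}{10} = 1 + \frac{1}{2} = \frac{3}{2} \approx 1.5$)
$d = -30$
$\left(\left(-7 + 16\right) + 5\right) E d = \left(\left(-7 + 16\right) + 5\right) \frac{3}{2} \left(-30\right) = \left(9 + 5\right) \frac{3}{2} \left(-30\right) = 14 \cdot \frac{3}{2} \left(-30\right) = 21 \left(-30\right) = -630$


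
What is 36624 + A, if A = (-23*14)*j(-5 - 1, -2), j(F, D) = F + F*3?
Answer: 44352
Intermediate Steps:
j(F, D) = 4*F (j(F, D) = F + 3*F = 4*F)
A = 7728 (A = (-23*14)*(4*(-5 - 1)) = -1288*(-6) = -322*(-24) = 7728)
36624 + A = 36624 + 7728 = 44352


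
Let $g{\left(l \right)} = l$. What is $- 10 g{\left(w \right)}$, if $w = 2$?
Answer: $-20$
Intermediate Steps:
$- 10 g{\left(w \right)} = \left(-10\right) 2 = -20$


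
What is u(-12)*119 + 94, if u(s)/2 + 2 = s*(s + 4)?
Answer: 22466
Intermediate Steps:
u(s) = -4 + 2*s*(4 + s) (u(s) = -4 + 2*(s*(s + 4)) = -4 + 2*(s*(4 + s)) = -4 + 2*s*(4 + s))
u(-12)*119 + 94 = (-4 + 2*(-12)² + 8*(-12))*119 + 94 = (-4 + 2*144 - 96)*119 + 94 = (-4 + 288 - 96)*119 + 94 = 188*119 + 94 = 22372 + 94 = 22466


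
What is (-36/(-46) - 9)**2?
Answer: 35721/529 ≈ 67.526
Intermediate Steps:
(-36/(-46) - 9)**2 = (-36*(-1/46) - 9)**2 = (18/23 - 9)**2 = (-189/23)**2 = 35721/529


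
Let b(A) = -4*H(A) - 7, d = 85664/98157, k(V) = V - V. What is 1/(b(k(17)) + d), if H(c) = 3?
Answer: -98157/1779319 ≈ -0.055165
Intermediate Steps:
k(V) = 0
d = 85664/98157 (d = 85664*(1/98157) = 85664/98157 ≈ 0.87272)
b(A) = -19 (b(A) = -4*3 - 7 = -12 - 7 = -19)
1/(b(k(17)) + d) = 1/(-19 + 85664/98157) = 1/(-1779319/98157) = -98157/1779319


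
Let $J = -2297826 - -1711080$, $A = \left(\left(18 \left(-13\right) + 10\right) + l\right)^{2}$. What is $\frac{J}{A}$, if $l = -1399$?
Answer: $- \frac{65194}{292681} \approx -0.22275$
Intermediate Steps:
$A = 2634129$ ($A = \left(\left(18 \left(-13\right) + 10\right) - 1399\right)^{2} = \left(\left(-234 + 10\right) - 1399\right)^{2} = \left(-224 - 1399\right)^{2} = \left(-1623\right)^{2} = 2634129$)
$J = -586746$ ($J = -2297826 + 1711080 = -586746$)
$\frac{J}{A} = - \frac{586746}{2634129} = \left(-586746\right) \frac{1}{2634129} = - \frac{65194}{292681}$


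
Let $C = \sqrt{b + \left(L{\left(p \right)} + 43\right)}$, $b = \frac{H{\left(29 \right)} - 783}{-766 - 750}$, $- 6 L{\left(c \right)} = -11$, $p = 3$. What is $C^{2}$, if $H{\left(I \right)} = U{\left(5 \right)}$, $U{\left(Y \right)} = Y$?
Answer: $\frac{51559}{1137} \approx 45.346$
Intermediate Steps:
$H{\left(I \right)} = 5$
$L{\left(c \right)} = \frac{11}{6}$ ($L{\left(c \right)} = \left(- \frac{1}{6}\right) \left(-11\right) = \frac{11}{6}$)
$b = \frac{389}{758}$ ($b = \frac{5 - 783}{-766 - 750} = - \frac{778}{-1516} = \left(-778\right) \left(- \frac{1}{1516}\right) = \frac{389}{758} \approx 0.51319$)
$C = \frac{\sqrt{58622583}}{1137}$ ($C = \sqrt{\frac{389}{758} + \left(\frac{11}{6} + 43\right)} = \sqrt{\frac{389}{758} + \frac{269}{6}} = \sqrt{\frac{51559}{1137}} = \frac{\sqrt{58622583}}{1137} \approx 6.734$)
$C^{2} = \left(\frac{\sqrt{58622583}}{1137}\right)^{2} = \frac{51559}{1137}$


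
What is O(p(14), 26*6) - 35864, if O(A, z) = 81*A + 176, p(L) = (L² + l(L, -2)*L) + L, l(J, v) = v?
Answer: -20946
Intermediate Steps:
p(L) = L² - L (p(L) = (L² - 2*L) + L = L² - L)
O(A, z) = 176 + 81*A
O(p(14), 26*6) - 35864 = (176 + 81*(14*(-1 + 14))) - 35864 = (176 + 81*(14*13)) - 35864 = (176 + 81*182) - 35864 = (176 + 14742) - 35864 = 14918 - 35864 = -20946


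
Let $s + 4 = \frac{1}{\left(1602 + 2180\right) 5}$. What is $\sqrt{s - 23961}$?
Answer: $\frac{i \sqrt{8569598797590}}{18910} \approx 154.81 i$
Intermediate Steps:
$s = - \frac{75639}{18910}$ ($s = -4 + \frac{1}{\left(1602 + 2180\right) 5} = -4 + \frac{1}{3782 \cdot 5} = -4 + \frac{1}{18910} = - \frac{75639}{18910} \approx -3.9999$)
$\sqrt{s - 23961} = \sqrt{- \frac{75639}{18910} - 23961} = \sqrt{- \frac{453178149}{18910}} = \frac{i \sqrt{8569598797590}}{18910}$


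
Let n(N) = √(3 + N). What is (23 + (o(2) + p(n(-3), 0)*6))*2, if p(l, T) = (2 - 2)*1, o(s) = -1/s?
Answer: 45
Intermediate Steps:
p(l, T) = 0 (p(l, T) = 0*1 = 0)
(23 + (o(2) + p(n(-3), 0)*6))*2 = (23 + (-1/2 + 0*6))*2 = (23 + (-1*½ + 0))*2 = (23 + (-½ + 0))*2 = (23 - ½)*2 = (45/2)*2 = 45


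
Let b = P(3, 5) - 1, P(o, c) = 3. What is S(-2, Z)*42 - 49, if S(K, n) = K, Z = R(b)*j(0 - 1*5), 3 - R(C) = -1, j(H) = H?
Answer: -133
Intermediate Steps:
b = 2 (b = 3 - 1 = 2)
R(C) = 4 (R(C) = 3 - 1*(-1) = 3 + 1 = 4)
Z = -20 (Z = 4*(0 - 1*5) = 4*(0 - 5) = 4*(-5) = -20)
S(-2, Z)*42 - 49 = -2*42 - 49 = -84 - 49 = -133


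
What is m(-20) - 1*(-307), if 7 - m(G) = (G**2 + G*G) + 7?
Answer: -493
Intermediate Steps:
m(G) = -2*G**2 (m(G) = 7 - ((G**2 + G*G) + 7) = 7 - ((G**2 + G**2) + 7) = 7 - (2*G**2 + 7) = 7 - (7 + 2*G**2) = 7 + (-7 - 2*G**2) = -2*G**2)
m(-20) - 1*(-307) = -2*(-20)**2 - 1*(-307) = -2*400 + 307 = -800 + 307 = -493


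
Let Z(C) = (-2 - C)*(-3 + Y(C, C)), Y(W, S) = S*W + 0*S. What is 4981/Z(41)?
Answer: -4981/72154 ≈ -0.069033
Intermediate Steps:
Y(W, S) = S*W (Y(W, S) = S*W + 0 = S*W)
Z(C) = (-3 + C²)*(-2 - C) (Z(C) = (-2 - C)*(-3 + C*C) = (-2 - C)*(-3 + C²) = (-3 + C²)*(-2 - C))
4981/Z(41) = 4981/(6 - 1*41³ - 2*41² + 3*41) = 4981/(6 - 1*68921 - 2*1681 + 123) = 4981/(6 - 68921 - 3362 + 123) = 4981/(-72154) = 4981*(-1/72154) = -4981/72154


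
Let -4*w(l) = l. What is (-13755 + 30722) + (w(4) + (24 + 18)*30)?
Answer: 18226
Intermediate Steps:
w(l) = -l/4
(-13755 + 30722) + (w(4) + (24 + 18)*30) = (-13755 + 30722) + (-1/4*4 + (24 + 18)*30) = 16967 + (-1 + 42*30) = 16967 + (-1 + 1260) = 16967 + 1259 = 18226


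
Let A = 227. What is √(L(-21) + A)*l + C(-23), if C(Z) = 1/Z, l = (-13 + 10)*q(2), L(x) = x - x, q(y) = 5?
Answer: -1/23 - 15*√227 ≈ -226.04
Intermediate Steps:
L(x) = 0
l = -15 (l = (-13 + 10)*5 = -3*5 = -15)
√(L(-21) + A)*l + C(-23) = √(0 + 227)*(-15) + 1/(-23) = √227*(-15) - 1/23 = -15*√227 - 1/23 = -1/23 - 15*√227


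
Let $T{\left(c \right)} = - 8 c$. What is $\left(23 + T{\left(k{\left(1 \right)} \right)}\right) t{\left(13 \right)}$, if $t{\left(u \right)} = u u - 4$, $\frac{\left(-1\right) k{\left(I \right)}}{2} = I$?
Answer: $6435$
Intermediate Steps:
$k{\left(I \right)} = - 2 I$
$t{\left(u \right)} = -4 + u^{2}$ ($t{\left(u \right)} = u^{2} - 4 = -4 + u^{2}$)
$\left(23 + T{\left(k{\left(1 \right)} \right)}\right) t{\left(13 \right)} = \left(23 - 8 \left(\left(-2\right) 1\right)\right) \left(-4 + 13^{2}\right) = \left(23 - -16\right) \left(-4 + 169\right) = \left(23 + 16\right) 165 = 39 \cdot 165 = 6435$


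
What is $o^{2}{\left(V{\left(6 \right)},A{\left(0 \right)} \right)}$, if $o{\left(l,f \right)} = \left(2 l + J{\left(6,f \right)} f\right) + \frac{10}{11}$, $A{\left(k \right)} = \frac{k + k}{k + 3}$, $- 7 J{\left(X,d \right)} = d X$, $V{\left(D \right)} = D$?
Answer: $\frac{20164}{121} \approx 166.64$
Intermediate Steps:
$J{\left(X,d \right)} = - \frac{X d}{7}$ ($J{\left(X,d \right)} = - \frac{d X}{7} = - \frac{X d}{7}$)
$A{\left(k \right)} = \frac{2 k}{3 + k}$
$o{\left(l,f \right)} = \frac{10}{11} + 2 l - \frac{6 f^{2}}{7}$ ($o{\left(l,f \right)} = \left(2 l + \left(- \frac{1}{7}\right) 6 f f\right) + \frac{10}{11} = \left(2 l + - \frac{6 f}{7} f\right) + 10 \cdot \frac{1}{11} = \left(2 l - \frac{6 f^{2}}{7}\right) + \frac{10}{11} = \frac{10}{11} + 2 l - \frac{6 f^{2}}{7}$)
$o^{2}{\left(V{\left(6 \right)},A{\left(0 \right)} \right)} = \left(\frac{10}{11} + 2 \cdot 6 - \frac{6 \left(2 \cdot 0 \frac{1}{3 + 0}\right)^{2}}{7}\right)^{2} = \left(\frac{10}{11} + 12 - \frac{6 \left(2 \cdot 0 \cdot \frac{1}{3}\right)^{2}}{7}\right)^{2} = \left(\frac{10}{11} + 12 - \frac{6 \cdot 0^{2}}{7}\right)^{2} = \left(\frac{10}{11} + 12 - 0\right)^{2} = \left(\frac{10}{11} + 12 + 0\right)^{2} = \left(\frac{142}{11}\right)^{2} = \frac{20164}{121}$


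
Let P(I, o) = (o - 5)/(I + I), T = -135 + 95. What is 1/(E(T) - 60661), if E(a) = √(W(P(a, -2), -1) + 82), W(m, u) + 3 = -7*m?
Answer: -4852880/294380547409 - 4*√31355/294380547409 ≈ -1.6487e-5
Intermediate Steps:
T = -40
P(I, o) = (-5 + o)/(2*I) (P(I, o) = (-5 + o)/((2*I)) = (-5 + o)*(1/(2*I)) = (-5 + o)/(2*I))
W(m, u) = -3 - 7*m
E(a) = √(79 + 49/(2*a)) (E(a) = √((-3 - 7*(-5 - 2)/(2*a)) + 82) = √((-3 - 7*(-7)/(2*a)) + 82) = √((-3 - (-49)/(2*a)) + 82) = √((-3 + 49/(2*a)) + 82) = √(79 + 49/(2*a)))
1/(E(T) - 60661) = 1/(√(316 + 98/(-40))/2 - 60661) = 1/(√(316 + 98*(-1/40))/2 - 60661) = 1/(√(316 - 49/20)/2 - 60661) = 1/(√(6271/20)/2 - 60661) = 1/((√31355/10)/2 - 60661) = 1/(√31355/20 - 60661) = 1/(-60661 + √31355/20)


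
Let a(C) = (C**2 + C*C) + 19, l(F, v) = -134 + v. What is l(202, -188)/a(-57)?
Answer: -46/931 ≈ -0.049409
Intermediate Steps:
a(C) = 19 + 2*C**2 (a(C) = (C**2 + C**2) + 19 = 2*C**2 + 19 = 19 + 2*C**2)
l(202, -188)/a(-57) = (-134 - 188)/(19 + 2*(-57)**2) = -322/(19 + 2*3249) = -322/(19 + 6498) = -322/6517 = -322*1/6517 = -46/931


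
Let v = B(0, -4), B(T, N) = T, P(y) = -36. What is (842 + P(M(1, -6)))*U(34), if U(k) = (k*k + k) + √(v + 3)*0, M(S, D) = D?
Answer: 959140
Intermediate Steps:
v = 0
U(k) = k + k² (U(k) = (k*k + k) + √(0 + 3)*0 = (k² + k) + √3*0 = (k + k²) + 0 = k + k²)
(842 + P(M(1, -6)))*U(34) = (842 - 36)*(34*(1 + 34)) = 806*(34*35) = 806*1190 = 959140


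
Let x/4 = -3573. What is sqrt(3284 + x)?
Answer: 16*I*sqrt(43) ≈ 104.92*I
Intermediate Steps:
x = -14292 (x = 4*(-3573) = -14292)
sqrt(3284 + x) = sqrt(3284 - 14292) = sqrt(-11008) = 16*I*sqrt(43)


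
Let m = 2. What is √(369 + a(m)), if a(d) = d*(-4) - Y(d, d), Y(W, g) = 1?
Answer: 6*√10 ≈ 18.974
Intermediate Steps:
a(d) = -1 - 4*d (a(d) = d*(-4) - 1*1 = -4*d - 1 = -1 - 4*d)
√(369 + a(m)) = √(369 + (-1 - 4*2)) = √(369 + (-1 - 8)) = √(369 - 9) = √360 = 6*√10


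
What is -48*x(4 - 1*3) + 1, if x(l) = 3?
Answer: -143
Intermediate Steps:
-48*x(4 - 1*3) + 1 = -48*3 + 1 = -144 + 1 = -143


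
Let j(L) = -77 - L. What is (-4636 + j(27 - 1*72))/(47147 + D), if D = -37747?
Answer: -1167/2350 ≈ -0.49660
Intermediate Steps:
(-4636 + j(27 - 1*72))/(47147 + D) = (-4636 + (-77 - (27 - 1*72)))/(47147 - 37747) = (-4636 + (-77 - (27 - 72)))/9400 = (-4636 + (-77 - 1*(-45)))*(1/9400) = (-4636 + (-77 + 45))*(1/9400) = (-4636 - 32)*(1/9400) = -4668*1/9400 = -1167/2350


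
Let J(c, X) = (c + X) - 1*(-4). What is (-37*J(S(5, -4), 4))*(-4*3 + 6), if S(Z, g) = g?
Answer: 888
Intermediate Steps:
J(c, X) = 4 + X + c (J(c, X) = (X + c) + 4 = 4 + X + c)
(-37*J(S(5, -4), 4))*(-4*3 + 6) = (-37*(4 + 4 - 4))*(-4*3 + 6) = (-37*4)*(-12 + 6) = -148*(-6) = 888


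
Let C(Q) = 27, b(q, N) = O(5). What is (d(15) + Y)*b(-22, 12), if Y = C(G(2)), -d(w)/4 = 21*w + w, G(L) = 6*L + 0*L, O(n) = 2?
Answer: -2586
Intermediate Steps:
G(L) = 6*L (G(L) = 6*L + 0 = 6*L)
b(q, N) = 2
d(w) = -88*w (d(w) = -4*(21*w + w) = -88*w)
Y = 27
(d(15) + Y)*b(-22, 12) = (-88*15 + 27)*2 = (-1320 + 27)*2 = -1293*2 = -2586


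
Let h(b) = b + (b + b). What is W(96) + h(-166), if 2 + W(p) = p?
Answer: -404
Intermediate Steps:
W(p) = -2 + p
h(b) = 3*b (h(b) = b + 2*b = 3*b)
W(96) + h(-166) = (-2 + 96) + 3*(-166) = 94 - 498 = -404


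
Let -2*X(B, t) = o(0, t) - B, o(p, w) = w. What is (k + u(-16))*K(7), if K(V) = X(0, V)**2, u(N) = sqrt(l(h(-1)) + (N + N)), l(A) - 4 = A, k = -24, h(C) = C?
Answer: -294 + 49*I*sqrt(29)/4 ≈ -294.0 + 65.968*I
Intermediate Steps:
l(A) = 4 + A
X(B, t) = B/2 - t/2 (X(B, t) = -(t - B)/2 = B/2 - t/2)
u(N) = sqrt(3 + 2*N) (u(N) = sqrt((4 - 1) + (N + N)) = sqrt(3 + 2*N))
K(V) = V**2/4 (K(V) = ((1/2)*0 - V/2)**2 = (0 - V/2)**2 = (-V/2)**2 = V**2/4)
(k + u(-16))*K(7) = (-24 + sqrt(3 + 2*(-16)))*((1/4)*7**2) = (-24 + sqrt(3 - 32))*((1/4)*49) = (-24 + sqrt(-29))*(49/4) = (-24 + I*sqrt(29))*(49/4) = -294 + 49*I*sqrt(29)/4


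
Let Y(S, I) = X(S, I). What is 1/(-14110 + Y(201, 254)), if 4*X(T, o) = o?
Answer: -2/28093 ≈ -7.1192e-5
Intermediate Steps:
X(T, o) = o/4
Y(S, I) = I/4
1/(-14110 + Y(201, 254)) = 1/(-14110 + (1/4)*254) = 1/(-14110 + 127/2) = 1/(-28093/2) = -2/28093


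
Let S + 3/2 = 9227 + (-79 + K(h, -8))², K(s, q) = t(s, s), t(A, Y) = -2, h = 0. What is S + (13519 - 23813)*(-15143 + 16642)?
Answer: -30829839/2 ≈ -1.5415e+7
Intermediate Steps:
K(s, q) = -2
S = 31573/2 (S = -3/2 + (9227 + (-79 - 2)²) = -3/2 + (9227 + (-81)²) = -3/2 + (9227 + 6561) = -3/2 + 15788 = 31573/2 ≈ 15787.)
S + (13519 - 23813)*(-15143 + 16642) = 31573/2 + (13519 - 23813)*(-15143 + 16642) = 31573/2 - 10294*1499 = 31573/2 - 15430706 = -30829839/2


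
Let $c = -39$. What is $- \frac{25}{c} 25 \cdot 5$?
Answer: $\frac{3125}{39} \approx 80.128$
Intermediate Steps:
$- \frac{25}{c} 25 \cdot 5 = - \frac{25}{-39} \cdot 25 \cdot 5 = \left(-25\right) \left(- \frac{1}{39}\right) 25 \cdot 5 = \frac{25}{39} \cdot 25 \cdot 5 = \frac{625}{39} \cdot 5 = \frac{3125}{39}$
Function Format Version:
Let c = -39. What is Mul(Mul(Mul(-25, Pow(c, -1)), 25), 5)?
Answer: Rational(3125, 39) ≈ 80.128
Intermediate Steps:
Mul(Mul(Mul(-25, Pow(c, -1)), 25), 5) = Mul(Mul(Mul(-25, Pow(-39, -1)), 25), 5) = Mul(Mul(Mul(-25, Rational(-1, 39)), 25), 5) = Mul(Mul(Rational(25, 39), 25), 5) = Mul(Rational(625, 39), 5) = Rational(3125, 39)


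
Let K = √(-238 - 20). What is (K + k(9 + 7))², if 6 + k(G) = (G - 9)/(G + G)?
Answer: (185 - 32*I*√258)²/1024 ≈ -224.58 - 185.72*I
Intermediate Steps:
k(G) = -6 + (-9 + G)/(2*G) (k(G) = -6 + (G - 9)/(G + G) = -6 + (-9 + G)/((2*G)) = -6 + (-9 + G)*(1/(2*G)) = -6 + (-9 + G)/(2*G))
K = I*√258 (K = √(-258) = I*√258 ≈ 16.062*I)
(K + k(9 + 7))² = (I*√258 + (-9 - 11*(9 + 7))/(2*(9 + 7)))² = (I*√258 + (½)*(-9 - 11*16)/16)² = (I*√258 + (½)*(1/16)*(-9 - 176))² = (I*√258 + (½)*(1/16)*(-185))² = (I*√258 - 185/32)² = (-185/32 + I*√258)²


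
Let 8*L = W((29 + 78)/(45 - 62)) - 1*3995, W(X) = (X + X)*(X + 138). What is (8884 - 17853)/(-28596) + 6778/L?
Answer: -48163078043/5190812644 ≈ -9.2785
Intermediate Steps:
W(X) = 2*X*(138 + X) (W(X) = (2*X)*(138 + X) = 2*X*(138 + X))
L = -1633701/2312 (L = (2*((29 + 78)/(45 - 62))*(138 + (29 + 78)/(45 - 62)) - 1*3995)/8 = (2*(107/(-17))*(138 + 107/(-17)) - 3995)/8 = (2*(107*(-1/17))*(138 + 107*(-1/17)) - 3995)/8 = (2*(-107/17)*(138 - 107/17) - 3995)/8 = (2*(-107/17)*(2239/17) - 3995)/8 = (-479146/289 - 3995)/8 = (⅛)*(-1633701/289) = -1633701/2312 ≈ -706.62)
(8884 - 17853)/(-28596) + 6778/L = (8884 - 17853)/(-28596) + 6778/(-1633701/2312) = -8969*(-1/28596) + 6778*(-2312/1633701) = 8969/28596 - 15670736/1633701 = -48163078043/5190812644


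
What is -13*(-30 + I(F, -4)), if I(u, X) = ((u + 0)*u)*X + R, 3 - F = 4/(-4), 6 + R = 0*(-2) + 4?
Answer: 1248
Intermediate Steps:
R = -2 (R = -6 + (0*(-2) + 4) = -6 + (0 + 4) = -6 + 4 = -2)
F = 4 (F = 3 - 4/(-4) = 3 - 4*(-1)/4 = 3 - 1*(-1) = 3 + 1 = 4)
I(u, X) = -2 + X*u² (I(u, X) = ((u + 0)*u)*X - 2 = (u*u)*X - 2 = u²*X - 2 = X*u² - 2 = -2 + X*u²)
-13*(-30 + I(F, -4)) = -13*(-30 + (-2 - 4*4²)) = -13*(-30 + (-2 - 4*16)) = -13*(-30 + (-2 - 64)) = -13*(-30 - 66) = -13*(-96) = 1248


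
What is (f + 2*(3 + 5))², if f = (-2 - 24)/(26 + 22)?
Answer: 137641/576 ≈ 238.96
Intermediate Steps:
f = -13/24 (f = -26/48 = -26*1/48 = -13/24 ≈ -0.54167)
(f + 2*(3 + 5))² = (-13/24 + 2*(3 + 5))² = (-13/24 + 2*8)² = (-13/24 + 16)² = (371/24)² = 137641/576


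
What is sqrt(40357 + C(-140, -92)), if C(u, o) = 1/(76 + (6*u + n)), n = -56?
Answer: 3*sqrt(753779055)/410 ≈ 200.89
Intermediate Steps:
C(u, o) = 1/(20 + 6*u) (C(u, o) = 1/(76 + (6*u - 56)) = 1/(76 + (-56 + 6*u)) = 1/(20 + 6*u))
sqrt(40357 + C(-140, -92)) = sqrt(40357 + 1/(2*(10 + 3*(-140)))) = sqrt(40357 + 1/(2*(10 - 420))) = sqrt(40357 + (1/2)/(-410)) = sqrt(40357 + (1/2)*(-1/410)) = sqrt(40357 - 1/820) = sqrt(33092739/820) = 3*sqrt(753779055)/410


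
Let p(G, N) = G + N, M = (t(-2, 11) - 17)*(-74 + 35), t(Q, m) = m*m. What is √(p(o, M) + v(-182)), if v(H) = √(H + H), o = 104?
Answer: √(-3952 + 2*I*√91) ≈ 0.1517 + 62.865*I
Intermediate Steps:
t(Q, m) = m²
v(H) = √2*√H (v(H) = √(2*H) = √2*√H)
M = -4056 (M = (11² - 17)*(-74 + 35) = (121 - 17)*(-39) = 104*(-39) = -4056)
√(p(o, M) + v(-182)) = √((104 - 4056) + √2*√(-182)) = √(-3952 + √2*(I*√182)) = √(-3952 + 2*I*√91)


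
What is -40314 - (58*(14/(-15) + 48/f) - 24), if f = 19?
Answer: -11508982/285 ≈ -40382.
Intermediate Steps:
-40314 - (58*(14/(-15) + 48/f) - 24) = -40314 - (58*(14/(-15) + 48/19) - 24) = -40314 - (58*(14*(-1/15) + 48*(1/19)) - 24) = -40314 - (58*(-14/15 + 48/19) - 24) = -40314 - (58*(454/285) - 24) = -40314 - (26332/285 - 24) = -40314 - 1*19492/285 = -40314 - 19492/285 = -11508982/285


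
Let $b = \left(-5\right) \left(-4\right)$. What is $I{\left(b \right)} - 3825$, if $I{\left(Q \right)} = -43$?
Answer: $-3868$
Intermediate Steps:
$b = 20$
$I{\left(b \right)} - 3825 = -43 - 3825 = -3868$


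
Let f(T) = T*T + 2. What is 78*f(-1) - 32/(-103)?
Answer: 24134/103 ≈ 234.31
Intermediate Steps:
f(T) = 2 + T² (f(T) = T² + 2 = 2 + T²)
78*f(-1) - 32/(-103) = 78*(2 + (-1)²) - 32/(-103) = 78*(2 + 1) - 32*(-1/103) = 78*3 + 32/103 = 234 + 32/103 = 24134/103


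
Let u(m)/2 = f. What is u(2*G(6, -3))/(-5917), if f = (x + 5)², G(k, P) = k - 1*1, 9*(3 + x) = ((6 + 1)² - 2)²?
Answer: -9919058/479277 ≈ -20.696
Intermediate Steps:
x = 2182/9 (x = -3 + ((6 + 1)² - 2)²/9 = -3 + (7² - 2)²/9 = -3 + (49 - 2)²/9 = -3 + (⅑)*47² = -3 + (⅑)*2209 = -3 + 2209/9 = 2182/9 ≈ 242.44)
G(k, P) = -1 + k (G(k, P) = k - 1 = -1 + k)
f = 4959529/81 (f = (2182/9 + 5)² = (2227/9)² = 4959529/81 ≈ 61229.)
u(m) = 9919058/81 (u(m) = 2*(4959529/81) = 9919058/81)
u(2*G(6, -3))/(-5917) = (9919058/81)/(-5917) = (9919058/81)*(-1/5917) = -9919058/479277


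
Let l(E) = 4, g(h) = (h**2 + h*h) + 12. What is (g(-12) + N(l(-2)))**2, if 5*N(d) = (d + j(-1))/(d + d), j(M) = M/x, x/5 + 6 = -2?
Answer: 230554585921/2560000 ≈ 90060.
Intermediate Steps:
x = -40 (x = -30 + 5*(-2) = -30 - 10 = -40)
g(h) = 12 + 2*h**2 (g(h) = (h**2 + h**2) + 12 = 2*h**2 + 12 = 12 + 2*h**2)
j(M) = -M/40 (j(M) = M/(-40) = M*(-1/40) = -M/40)
N(d) = (1/40 + d)/(10*d) (N(d) = ((d - 1/40*(-1))/(d + d))/5 = ((d + 1/40)/((2*d)))/5 = ((1/40 + d)*(1/(2*d)))/5 = ((1/40 + d)/(2*d))/5 = (1/40 + d)/(10*d))
(g(-12) + N(l(-2)))**2 = ((12 + 2*(-12)**2) + (1/400)*(1 + 40*4)/4)**2 = ((12 + 2*144) + (1/400)*(1/4)*(1 + 160))**2 = ((12 + 288) + (1/400)*(1/4)*161)**2 = (300 + 161/1600)**2 = (480161/1600)**2 = 230554585921/2560000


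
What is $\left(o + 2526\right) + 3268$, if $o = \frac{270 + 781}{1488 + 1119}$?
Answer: $\frac{15106009}{2607} \approx 5794.4$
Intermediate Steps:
$o = \frac{1051}{2607} \approx 0.40315$
$\left(o + 2526\right) + 3268 = \left(\frac{1051}{2607} + 2526\right) + 3268 = \frac{6586333}{2607} + 3268 = \frac{15106009}{2607}$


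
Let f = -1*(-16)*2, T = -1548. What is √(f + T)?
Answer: 2*I*√379 ≈ 38.936*I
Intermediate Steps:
f = 32 (f = 16*2 = 32)
√(f + T) = √(32 - 1548) = √(-1516) = 2*I*√379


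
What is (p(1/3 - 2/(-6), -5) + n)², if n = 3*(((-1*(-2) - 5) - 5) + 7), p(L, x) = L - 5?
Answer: 484/9 ≈ 53.778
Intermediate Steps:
p(L, x) = -5 + L
n = -3 (n = 3*(((2 - 5) - 5) + 7) = 3*((-3 - 5) + 7) = 3*(-8 + 7) = 3*(-1) = -3)
(p(1/3 - 2/(-6), -5) + n)² = ((-5 + (1/3 - 2/(-6))) - 3)² = ((-5 + (1*(⅓) - 2*(-⅙))) - 3)² = ((-5 + (⅓ + ⅓)) - 3)² = ((-5 + ⅔) - 3)² = (-13/3 - 3)² = (-22/3)² = 484/9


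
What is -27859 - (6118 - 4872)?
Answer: -29105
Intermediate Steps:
-27859 - (6118 - 4872) = -27859 - 1*1246 = -27859 - 1246 = -29105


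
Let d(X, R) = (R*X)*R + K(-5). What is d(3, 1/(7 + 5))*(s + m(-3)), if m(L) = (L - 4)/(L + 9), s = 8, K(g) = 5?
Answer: 9881/288 ≈ 34.309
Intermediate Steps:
d(X, R) = 5 + X*R**2 (d(X, R) = (R*X)*R + 5 = X*R**2 + 5 = 5 + X*R**2)
m(L) = (-4 + L)/(9 + L)
d(3, 1/(7 + 5))*(s + m(-3)) = (5 + 3*(1/(7 + 5))**2)*(8 + (-4 - 3)/(9 - 3)) = (5 + 3*(1/12)**2)*(8 - 7/6) = (5 + 3*(1/12)**2)*(8 + (1/6)*(-7)) = (5 + 3*(1/144))*(8 - 7/6) = (5 + 1/48)*(41/6) = (241/48)*(41/6) = 9881/288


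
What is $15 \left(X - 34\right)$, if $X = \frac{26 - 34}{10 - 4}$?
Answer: $-530$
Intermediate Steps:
$X = - \frac{4}{3}$ ($X = - \frac{8}{6} = \left(-8\right) \frac{1}{6} = - \frac{4}{3} \approx -1.3333$)
$15 \left(X - 34\right) = 15 \left(- \frac{4}{3} - 34\right) = 15 \left(- \frac{106}{3}\right) = -530$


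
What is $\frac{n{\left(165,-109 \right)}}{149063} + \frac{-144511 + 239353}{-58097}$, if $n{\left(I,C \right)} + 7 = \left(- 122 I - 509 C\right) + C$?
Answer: $- \frac{12090385251}{8660113111} \approx -1.3961$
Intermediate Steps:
$n{\left(I,C \right)} = -7 - 508 C - 122 I$ ($n{\left(I,C \right)} = -7 - \left(122 I + 508 C\right) = -7 - 508 C - 122 I$)
$\frac{n{\left(165,-109 \right)}}{149063} + \frac{-144511 + 239353}{-58097} = \frac{-7 - -55372 - 20130}{149063} + \frac{-144511 + 239353}{-58097} = \left(-7 + 55372 - 20130\right) \frac{1}{149063} + 94842 \left(- \frac{1}{58097}\right) = 35235 \cdot \frac{1}{149063} - \frac{94842}{58097} = \frac{35235}{149063} - \frac{94842}{58097} = - \frac{12090385251}{8660113111}$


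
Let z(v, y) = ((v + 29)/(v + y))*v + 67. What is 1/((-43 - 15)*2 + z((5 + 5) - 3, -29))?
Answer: -11/665 ≈ -0.016541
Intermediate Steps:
z(v, y) = 67 + v*(29 + v)/(v + y) (z(v, y) = ((29 + v)/(v + y))*v + 67 = v*(29 + v)/(v + y) + 67 = 67 + v*(29 + v)/(v + y))
1/((-43 - 15)*2 + z((5 + 5) - 3, -29)) = 1/((-43 - 15)*2 + (((5 + 5) - 3)² + 67*(-29) + 96*((5 + 5) - 3))/(((5 + 5) - 3) - 29)) = 1/(-58*2 + ((10 - 3)² - 1943 + 96*(10 - 3))/((10 - 3) - 29)) = 1/(-116 + (7² - 1943 + 96*7)/(7 - 29)) = 1/(-116 + (49 - 1943 + 672)/(-22)) = 1/(-116 - 1/22*(-1222)) = 1/(-116 + 611/11) = 1/(-665/11) = -11/665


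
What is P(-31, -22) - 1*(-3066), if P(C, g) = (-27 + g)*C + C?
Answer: 4554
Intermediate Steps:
P(C, g) = C + C*(-27 + g) (P(C, g) = C*(-27 + g) + C = C + C*(-27 + g))
P(-31, -22) - 1*(-3066) = -31*(-26 - 22) - 1*(-3066) = -31*(-48) + 3066 = 1488 + 3066 = 4554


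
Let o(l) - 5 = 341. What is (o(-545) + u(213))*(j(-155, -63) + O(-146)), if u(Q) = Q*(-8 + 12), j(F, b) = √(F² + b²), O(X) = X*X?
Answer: 25536568 + 1198*√27994 ≈ 2.5737e+7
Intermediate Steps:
O(X) = X²
o(l) = 346 (o(l) = 5 + 341 = 346)
u(Q) = 4*Q (u(Q) = Q*4 = 4*Q)
(o(-545) + u(213))*(j(-155, -63) + O(-146)) = (346 + 4*213)*(√((-155)² + (-63)²) + (-146)²) = (346 + 852)*(√(24025 + 3969) + 21316) = 1198*(√27994 + 21316) = 1198*(21316 + √27994) = 25536568 + 1198*√27994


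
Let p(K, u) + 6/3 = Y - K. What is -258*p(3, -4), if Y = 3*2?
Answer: -258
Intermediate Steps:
Y = 6
p(K, u) = 4 - K (p(K, u) = -2 + (6 - K) = 4 - K)
-258*p(3, -4) = -258*(4 - 1*3) = -258*(4 - 3) = -258*1 = -258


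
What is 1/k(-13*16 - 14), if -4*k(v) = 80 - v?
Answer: -2/151 ≈ -0.013245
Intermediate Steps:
k(v) = -20 + v/4 (k(v) = -(80 - v)/4 = -20 + v/4)
1/k(-13*16 - 14) = 1/(-20 + (-13*16 - 14)/4) = 1/(-20 + (-208 - 14)/4) = 1/(-20 + (1/4)*(-222)) = 1/(-20 - 111/2) = 1/(-151/2) = -2/151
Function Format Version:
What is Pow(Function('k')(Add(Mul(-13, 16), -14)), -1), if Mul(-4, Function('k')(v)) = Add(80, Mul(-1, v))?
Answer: Rational(-2, 151) ≈ -0.013245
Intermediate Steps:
Function('k')(v) = Add(-20, Mul(Rational(1, 4), v)) (Function('k')(v) = Mul(Rational(-1, 4), Add(80, Mul(-1, v))) = Add(-20, Mul(Rational(1, 4), v)))
Pow(Function('k')(Add(Mul(-13, 16), -14)), -1) = Pow(Add(-20, Mul(Rational(1, 4), Add(Mul(-13, 16), -14))), -1) = Pow(Add(-20, Mul(Rational(1, 4), Add(-208, -14))), -1) = Pow(Add(-20, Mul(Rational(1, 4), -222)), -1) = Pow(Add(-20, Rational(-111, 2)), -1) = Pow(Rational(-151, 2), -1) = Rational(-2, 151)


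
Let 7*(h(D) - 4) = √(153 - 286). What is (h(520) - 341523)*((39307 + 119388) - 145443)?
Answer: -4525809788 + 13252*I*√133/7 ≈ -4.5258e+9 + 21833.0*I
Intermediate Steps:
h(D) = 4 + I*√133/7 (h(D) = 4 + √(153 - 286)/7 = 4 + √(-133)/7 = 4 + (I*√133)/7 = 4 + I*√133/7)
(h(520) - 341523)*((39307 + 119388) - 145443) = ((4 + I*√133/7) - 341523)*((39307 + 119388) - 145443) = (-341519 + I*√133/7)*(158695 - 145443) = (-341519 + I*√133/7)*13252 = -4525809788 + 13252*I*√133/7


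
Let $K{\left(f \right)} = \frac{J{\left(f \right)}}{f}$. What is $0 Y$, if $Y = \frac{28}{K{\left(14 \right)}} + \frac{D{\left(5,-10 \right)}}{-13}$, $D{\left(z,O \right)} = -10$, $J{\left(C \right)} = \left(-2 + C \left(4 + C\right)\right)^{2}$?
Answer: $0$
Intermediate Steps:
$K{\left(f \right)} = \frac{\left(-2 + f^{2} + 4 f\right)^{2}}{f}$
$Y = \frac{157524}{203125}$ ($Y = \frac{28}{\frac{1}{14} \left(-2 + 14^{2} + 4 \cdot 14\right)^{2}} - \frac{10}{-13} = \frac{28}{\frac{1}{14} \left(-2 + 196 + 56\right)^{2}} - - \frac{10}{13} = \frac{28}{\frac{1}{14} \cdot 250^{2}} + \frac{10}{13} = \frac{28}{\frac{1}{14} \cdot 62500} + \frac{10}{13} = \frac{28}{\frac{31250}{7}} + \frac{10}{13} = 28 \cdot \frac{7}{31250} + \frac{10}{13} = \frac{98}{15625} + \frac{10}{13} = \frac{157524}{203125} \approx 0.7755$)
$0 Y = 0 \cdot \frac{157524}{203125} = 0$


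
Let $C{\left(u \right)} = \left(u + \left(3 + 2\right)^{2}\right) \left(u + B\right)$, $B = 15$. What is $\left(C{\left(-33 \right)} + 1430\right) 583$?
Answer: $917642$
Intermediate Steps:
$C{\left(u \right)} = \left(15 + u\right) \left(25 + u\right)$ ($C{\left(u \right)} = \left(u + \left(3 + 2\right)^{2}\right) \left(u + 15\right) = \left(u + 5^{2}\right) \left(15 + u\right) = \left(u + 25\right) \left(15 + u\right) = \left(25 + u\right) \left(15 + u\right) = \left(15 + u\right) \left(25 + u\right)$)
$\left(C{\left(-33 \right)} + 1430\right) 583 = \left(\left(375 + \left(-33\right)^{2} + 40 \left(-33\right)\right) + 1430\right) 583 = \left(\left(375 + 1089 - 1320\right) + 1430\right) 583 = \left(144 + 1430\right) 583 = 1574 \cdot 583 = 917642$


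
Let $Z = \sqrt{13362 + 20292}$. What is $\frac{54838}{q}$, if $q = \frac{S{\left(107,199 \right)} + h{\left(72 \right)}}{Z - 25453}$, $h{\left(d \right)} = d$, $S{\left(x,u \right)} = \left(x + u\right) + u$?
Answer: $- \frac{1395791614}{577} + \frac{54838 \sqrt{33654}}{577} \approx -2.4016 \cdot 10^{6}$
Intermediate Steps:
$S{\left(x,u \right)} = x + 2 u$ ($S{\left(x,u \right)} = \left(u + x\right) + u = x + 2 u$)
$Z = \sqrt{33654} \approx 183.45$
$q = \frac{577}{-25453 + \sqrt{33654}}$ ($q = \frac{\left(107 + 2 \cdot 199\right) + 72}{\sqrt{33654} - 25453} = \frac{\left(107 + 398\right) + 72}{-25453 + \sqrt{33654}} = \frac{505 + 72}{-25453 + \sqrt{33654}} = \frac{577}{-25453 + \sqrt{33654}} \approx -0.022834$)
$\frac{54838}{q} = \frac{54838}{- \frac{14686381}{647821555} - \frac{577 \sqrt{33654}}{647821555}}$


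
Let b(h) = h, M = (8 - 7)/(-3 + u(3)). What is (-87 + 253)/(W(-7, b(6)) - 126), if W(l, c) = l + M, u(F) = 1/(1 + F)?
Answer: -1826/1467 ≈ -1.2447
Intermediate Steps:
M = -4/11 (M = (8 - 7)/(-3 + 1/(1 + 3)) = 1/(-3 + 1/4) = 1/(-3 + ¼) = 1/(-11/4) = 1*(-4/11) = -4/11 ≈ -0.36364)
W(l, c) = -4/11 + l (W(l, c) = l - 4/11 = -4/11 + l)
(-87 + 253)/(W(-7, b(6)) - 126) = (-87 + 253)/((-4/11 - 7) - 126) = 166/(-81/11 - 126) = 166/(-1467/11) = 166*(-11/1467) = -1826/1467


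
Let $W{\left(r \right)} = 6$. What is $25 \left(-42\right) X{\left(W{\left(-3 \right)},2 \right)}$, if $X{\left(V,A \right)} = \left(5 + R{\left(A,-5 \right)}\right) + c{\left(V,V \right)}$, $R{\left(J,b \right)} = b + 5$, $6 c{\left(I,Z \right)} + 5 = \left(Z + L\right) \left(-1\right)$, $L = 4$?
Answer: $-2625$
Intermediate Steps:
$c{\left(I,Z \right)} = - \frac{3}{2} - \frac{Z}{6}$ ($c{\left(I,Z \right)} = - \frac{5}{6} + \frac{\left(Z + 4\right) \left(-1\right)}{6} = - \frac{5}{6} + \frac{\left(4 + Z\right) \left(-1\right)}{6} = - \frac{5}{6} + \frac{-4 - Z}{6} = - \frac{5}{6} - \left(\frac{2}{3} + \frac{Z}{6}\right) = - \frac{3}{2} - \frac{Z}{6}$)
$R{\left(J,b \right)} = 5 + b$
$X{\left(V,A \right)} = \frac{7}{2} - \frac{V}{6}$ ($X{\left(V,A \right)} = \left(5 + \left(5 - 5\right)\right) - \left(\frac{3}{2} + \frac{V}{6}\right) = \left(5 + 0\right) - \left(\frac{3}{2} + \frac{V}{6}\right) = 5 - \left(\frac{3}{2} + \frac{V}{6}\right) = \frac{7}{2} - \frac{V}{6}$)
$25 \left(-42\right) X{\left(W{\left(-3 \right)},2 \right)} = 25 \left(-42\right) \left(\frac{7}{2} - 1\right) = - 1050 \left(\frac{7}{2} - 1\right) = \left(-1050\right) \frac{5}{2} = -2625$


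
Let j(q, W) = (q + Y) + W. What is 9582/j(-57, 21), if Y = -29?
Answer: -9582/65 ≈ -147.42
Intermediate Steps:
j(q, W) = -29 + W + q (j(q, W) = (q - 29) + W = (-29 + q) + W = -29 + W + q)
9582/j(-57, 21) = 9582/(-29 + 21 - 57) = 9582/(-65) = 9582*(-1/65) = -9582/65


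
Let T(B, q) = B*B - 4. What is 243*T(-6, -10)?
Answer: 7776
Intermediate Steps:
T(B, q) = -4 + B² (T(B, q) = B² - 4 = -4 + B²)
243*T(-6, -10) = 243*(-4 + (-6)²) = 243*(-4 + 36) = 243*32 = 7776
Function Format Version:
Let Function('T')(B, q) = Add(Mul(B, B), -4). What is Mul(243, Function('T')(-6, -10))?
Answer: 7776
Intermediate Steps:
Function('T')(B, q) = Add(-4, Pow(B, 2)) (Function('T')(B, q) = Add(Pow(B, 2), -4) = Add(-4, Pow(B, 2)))
Mul(243, Function('T')(-6, -10)) = Mul(243, Add(-4, Pow(-6, 2))) = Mul(243, Add(-4, 36)) = Mul(243, 32) = 7776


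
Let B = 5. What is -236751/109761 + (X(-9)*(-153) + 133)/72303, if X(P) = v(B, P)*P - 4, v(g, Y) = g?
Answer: -775253863/377907123 ≈ -2.0514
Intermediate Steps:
X(P) = -4 + 5*P (X(P) = 5*P - 4 = -4 + 5*P)
-236751/109761 + (X(-9)*(-153) + 133)/72303 = -236751/109761 + ((-4 + 5*(-9))*(-153) + 133)/72303 = -236751*1/109761 + ((-4 - 45)*(-153) + 133)*(1/72303) = -78917/36587 + (-49*(-153) + 133)*(1/72303) = -78917/36587 + (7497 + 133)*(1/72303) = -78917/36587 + 7630*(1/72303) = -78917/36587 + 1090/10329 = -775253863/377907123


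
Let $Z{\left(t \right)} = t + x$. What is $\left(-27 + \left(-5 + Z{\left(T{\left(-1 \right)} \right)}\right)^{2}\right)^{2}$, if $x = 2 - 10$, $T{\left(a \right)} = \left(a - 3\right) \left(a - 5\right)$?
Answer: $8836$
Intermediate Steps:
$T{\left(a \right)} = \left(-5 + a\right) \left(-3 + a\right)$ ($T{\left(a \right)} = \left(-3 + a\right) \left(-5 + a\right) = \left(-5 + a\right) \left(-3 + a\right)$)
$x = -8$ ($x = 2 - 10 = -8$)
$Z{\left(t \right)} = -8 + t$ ($Z{\left(t \right)} = t - 8 = -8 + t$)
$\left(-27 + \left(-5 + Z{\left(T{\left(-1 \right)} \right)}\right)^{2}\right)^{2} = \left(-27 + \left(-5 + \left(-8 + \left(15 + \left(-1\right)^{2} - -8\right)\right)\right)^{2}\right)^{2} = \left(-27 + \left(-5 + \left(-8 + \left(15 + 1 + 8\right)\right)\right)^{2}\right)^{2} = \left(-27 + \left(-5 + \left(-8 + 24\right)\right)^{2}\right)^{2} = \left(-27 + \left(-5 + 16\right)^{2}\right)^{2} = \left(-27 + 11^{2}\right)^{2} = \left(-27 + 121\right)^{2} = 94^{2} = 8836$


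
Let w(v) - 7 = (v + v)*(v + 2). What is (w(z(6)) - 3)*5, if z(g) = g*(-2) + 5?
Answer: 370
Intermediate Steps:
z(g) = 5 - 2*g (z(g) = -2*g + 5 = 5 - 2*g)
w(v) = 7 + 2*v*(2 + v) (w(v) = 7 + (v + v)*(v + 2) = 7 + (2*v)*(2 + v) = 7 + 2*v*(2 + v))
(w(z(6)) - 3)*5 = ((7 + 2*(5 - 2*6)² + 4*(5 - 2*6)) - 3)*5 = ((7 + 2*(5 - 12)² + 4*(5 - 12)) - 3)*5 = ((7 + 2*(-7)² + 4*(-7)) - 3)*5 = ((7 + 2*49 - 28) - 3)*5 = ((7 + 98 - 28) - 3)*5 = (77 - 3)*5 = 74*5 = 370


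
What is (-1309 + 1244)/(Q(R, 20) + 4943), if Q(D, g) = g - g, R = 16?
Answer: -65/4943 ≈ -0.013150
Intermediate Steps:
Q(D, g) = 0
(-1309 + 1244)/(Q(R, 20) + 4943) = (-1309 + 1244)/(0 + 4943) = -65/4943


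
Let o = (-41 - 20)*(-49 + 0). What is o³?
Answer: 26704087669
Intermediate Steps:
o = 2989 (o = -61*(-49) = 2989)
o³ = 2989³ = 26704087669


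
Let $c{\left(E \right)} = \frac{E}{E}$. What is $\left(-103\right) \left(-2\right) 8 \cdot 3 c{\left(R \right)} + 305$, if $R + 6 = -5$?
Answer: $5249$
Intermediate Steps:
$R = -11$ ($R = -6 - 5 = -11$)
$c{\left(E \right)} = 1$
$\left(-103\right) \left(-2\right) 8 \cdot 3 c{\left(R \right)} + 305 = \left(-103\right) \left(-2\right) 8 \cdot 3 \cdot 1 + 305 = 206 \cdot 24 \cdot 1 + 305 = 206 \cdot 24 + 305 = 4944 + 305 = 5249$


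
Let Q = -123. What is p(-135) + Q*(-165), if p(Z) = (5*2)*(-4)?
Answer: 20255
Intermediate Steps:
p(Z) = -40 (p(Z) = 10*(-4) = -40)
p(-135) + Q*(-165) = -40 - 123*(-165) = -40 + 20295 = 20255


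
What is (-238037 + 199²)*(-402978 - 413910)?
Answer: 162099987168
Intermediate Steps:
(-238037 + 199²)*(-402978 - 413910) = (-238037 + 39601)*(-816888) = -198436*(-816888) = 162099987168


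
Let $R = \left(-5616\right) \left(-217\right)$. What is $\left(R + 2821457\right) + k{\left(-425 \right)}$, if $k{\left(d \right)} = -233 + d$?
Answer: $4039471$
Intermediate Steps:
$R = 1218672$
$\left(R + 2821457\right) + k{\left(-425 \right)} = \left(1218672 + 2821457\right) - 658 = 4040129 - 658 = 4039471$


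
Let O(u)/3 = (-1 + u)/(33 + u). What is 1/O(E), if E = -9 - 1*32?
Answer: 4/63 ≈ 0.063492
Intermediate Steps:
E = -41 (E = -9 - 32 = -41)
O(u) = 3*(-1 + u)/(33 + u) (O(u) = 3*((-1 + u)/(33 + u)) = 3*(-1 + u)/(33 + u))
1/O(E) = 1/(3*(-1 - 41)/(33 - 41)) = 1/(3*(-42)/(-8)) = 1/(3*(-1/8)*(-42)) = 1/(63/4) = 4/63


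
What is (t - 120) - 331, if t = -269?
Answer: -720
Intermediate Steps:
(t - 120) - 331 = (-269 - 120) - 331 = -389 - 331 = -720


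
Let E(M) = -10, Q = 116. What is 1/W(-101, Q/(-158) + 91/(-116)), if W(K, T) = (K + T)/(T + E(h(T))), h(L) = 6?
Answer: 105557/939481 ≈ 0.11236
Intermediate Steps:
W(K, T) = (K + T)/(-10 + T) (W(K, T) = (K + T)/(T - 10) = (K + T)/(-10 + T))
1/W(-101, Q/(-158) + 91/(-116)) = 1/((-101 + (116/(-158) + 91/(-116)))/(-10 + (116/(-158) + 91/(-116)))) = 1/((-101 + (116*(-1/158) + 91*(-1/116)))/(-10 + (116*(-1/158) + 91*(-1/116)))) = 1/((-101 + (-58/79 - 91/116))/(-10 + (-58/79 - 91/116))) = 1/((-101 - 13917/9164)/(-10 - 13917/9164)) = 1/(-939481/9164/(-105557/9164)) = 1/(-9164/105557*(-939481/9164)) = 1/(939481/105557) = 105557/939481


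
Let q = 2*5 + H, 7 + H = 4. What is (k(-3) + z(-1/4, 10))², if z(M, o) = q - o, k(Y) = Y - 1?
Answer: 49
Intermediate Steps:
H = -3 (H = -7 + 4 = -3)
k(Y) = -1 + Y
q = 7 (q = 2*5 - 3 = 10 - 3 = 7)
z(M, o) = 7 - o
(k(-3) + z(-1/4, 10))² = ((-1 - 3) + (7 - 1*10))² = (-4 + (7 - 10))² = (-4 - 3)² = (-7)² = 49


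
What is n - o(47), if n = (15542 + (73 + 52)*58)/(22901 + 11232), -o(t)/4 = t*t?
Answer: 27420180/3103 ≈ 8836.7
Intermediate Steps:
o(t) = -4*t**2 (o(t) = -4*t*t = -4*t**2)
n = 2072/3103 (n = (15542 + 125*58)/34133 = (15542 + 7250)*(1/34133) = 22792*(1/34133) = 2072/3103 ≈ 0.66774)
n - o(47) = 2072/3103 - (-4)*47**2 = 2072/3103 - (-4)*2209 = 2072/3103 - 1*(-8836) = 2072/3103 + 8836 = 27420180/3103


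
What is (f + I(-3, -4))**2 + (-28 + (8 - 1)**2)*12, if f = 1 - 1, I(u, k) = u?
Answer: 261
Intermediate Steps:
f = 0
(f + I(-3, -4))**2 + (-28 + (8 - 1)**2)*12 = (0 - 3)**2 + (-28 + (8 - 1)**2)*12 = (-3)**2 + (-28 + 7**2)*12 = 9 + (-28 + 49)*12 = 9 + 21*12 = 9 + 252 = 261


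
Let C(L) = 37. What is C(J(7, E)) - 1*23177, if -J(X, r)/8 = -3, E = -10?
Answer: -23140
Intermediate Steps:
J(X, r) = 24 (J(X, r) = -8*(-3) = 24)
C(J(7, E)) - 1*23177 = 37 - 1*23177 = 37 - 23177 = -23140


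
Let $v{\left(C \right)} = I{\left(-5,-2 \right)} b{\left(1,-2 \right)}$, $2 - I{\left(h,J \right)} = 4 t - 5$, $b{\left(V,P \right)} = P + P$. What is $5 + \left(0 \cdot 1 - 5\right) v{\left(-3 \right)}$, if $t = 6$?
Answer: $-335$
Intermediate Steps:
$b{\left(V,P \right)} = 2 P$
$I{\left(h,J \right)} = -17$ ($I{\left(h,J \right)} = 2 - \left(4 \cdot 6 - 5\right) = 2 - \left(24 - 5\right) = 2 - 19 = -17$)
$v{\left(C \right)} = 68$ ($v{\left(C \right)} = - 17 \cdot 2 \left(-2\right) = \left(-17\right) \left(-4\right) = 68$)
$5 + \left(0 \cdot 1 - 5\right) v{\left(-3 \right)} = 5 + \left(0 \cdot 1 - 5\right) 68 = 5 + \left(0 - 5\right) 68 = 5 - 340 = -335$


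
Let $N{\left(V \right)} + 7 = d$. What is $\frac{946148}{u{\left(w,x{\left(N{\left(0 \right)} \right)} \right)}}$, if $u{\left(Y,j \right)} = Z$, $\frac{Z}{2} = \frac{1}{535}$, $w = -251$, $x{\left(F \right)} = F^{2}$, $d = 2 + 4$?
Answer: $253094590$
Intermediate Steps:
$d = 6$
$N{\left(V \right)} = -1$ ($N{\left(V \right)} = -7 + 6 = -1$)
$Z = \frac{2}{535} \approx 0.0037383$
$u{\left(Y,j \right)} = \frac{2}{535}$
$\frac{946148}{u{\left(w,x{\left(N{\left(0 \right)} \right)} \right)}} = \frac{946148}{\frac{2}{535}} = 946148 \cdot \frac{535}{2} = 253094590$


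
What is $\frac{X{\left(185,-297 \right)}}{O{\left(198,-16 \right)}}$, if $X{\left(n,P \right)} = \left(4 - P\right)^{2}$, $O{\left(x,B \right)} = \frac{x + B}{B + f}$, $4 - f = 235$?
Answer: $- \frac{245917}{2} \approx -1.2296 \cdot 10^{5}$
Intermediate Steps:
$f = -231$ ($f = 4 - 235 = -231$)
$O{\left(x,B \right)} = \frac{B + x}{-231 + B}$ ($O{\left(x,B \right)} = \frac{x + B}{B - 231} = \frac{B + x}{-231 + B}$)
$\frac{X{\left(185,-297 \right)}}{O{\left(198,-16 \right)}} = \frac{\left(-4 - 297\right)^{2}}{\frac{1}{-231 - 16} \left(-16 + 198\right)} = \frac{\left(-301\right)^{2}}{\frac{1}{-247} \cdot 182} = \frac{90601}{\left(- \frac{1}{247}\right) 182} = \frac{90601}{- \frac{14}{19}} = 90601 \left(- \frac{19}{14}\right) = - \frac{245917}{2}$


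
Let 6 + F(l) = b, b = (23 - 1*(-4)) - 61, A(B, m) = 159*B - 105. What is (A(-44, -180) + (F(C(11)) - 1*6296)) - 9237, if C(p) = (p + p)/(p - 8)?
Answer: -22674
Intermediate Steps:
A(B, m) = -105 + 159*B
C(p) = 2*p/(-8 + p) (C(p) = (2*p)/(-8 + p) = 2*p/(-8 + p))
b = -34 (b = (23 + 4) - 61 = 27 - 61 = -34)
F(l) = -40 (F(l) = -6 - 34 = -40)
(A(-44, -180) + (F(C(11)) - 1*6296)) - 9237 = ((-105 + 159*(-44)) + (-40 - 1*6296)) - 9237 = ((-105 - 6996) + (-40 - 6296)) - 9237 = (-7101 - 6336) - 9237 = -13437 - 9237 = -22674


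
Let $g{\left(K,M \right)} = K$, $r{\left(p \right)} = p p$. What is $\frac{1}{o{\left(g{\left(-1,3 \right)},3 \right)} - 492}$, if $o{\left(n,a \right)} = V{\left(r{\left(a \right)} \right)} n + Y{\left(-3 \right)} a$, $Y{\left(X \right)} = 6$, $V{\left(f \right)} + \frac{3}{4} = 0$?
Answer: $- \frac{4}{1893} \approx -0.002113$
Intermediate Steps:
$r{\left(p \right)} = p^{2}$
$V{\left(f \right)} = - \frac{3}{4}$ ($V{\left(f \right)} = - \frac{3}{4} + 0 = - \frac{3}{4}$)
$o{\left(n,a \right)} = 6 a - \frac{3 n}{4}$ ($o{\left(n,a \right)} = - \frac{3 n}{4} + 6 a = 6 a - \frac{3 n}{4}$)
$\frac{1}{o{\left(g{\left(-1,3 \right)},3 \right)} - 492} = \frac{1}{\left(6 \cdot 3 - - \frac{3}{4}\right) - 492} = \frac{1}{\left(18 + \frac{3}{4}\right) - 492} = \frac{1}{\frac{75}{4} - 492} = \frac{1}{- \frac{1893}{4}} = - \frac{4}{1893}$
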